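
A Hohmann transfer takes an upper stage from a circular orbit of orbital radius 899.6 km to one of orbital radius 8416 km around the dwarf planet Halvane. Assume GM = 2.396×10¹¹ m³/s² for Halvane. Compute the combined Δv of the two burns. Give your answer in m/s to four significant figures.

Δv_total ≈ 272.2 m/s

r₁ = 899.6 km = 8.996×10⁵ m.
r₂ = 8416 km = 8.416×10⁶ m.
Transfer ellipse a_t = (r₁ + r₂)/2 = 4.658×10⁶ m.
At r₁: circular v_c1 = √(μ/r₁) = 516.1 m/s; transfer-periapsis v_p = √[μ(2/r₁ − 1/a_t)] = 693.7 m/s.
Δv₁ = v_p − v_c1 = 177.6 m/s.
At r₂: circular v_c2 = √(μ/r₂) = 168.7 m/s; transfer-apoapsis v_a = √[μ(2/r₂ − 1/a_t)] = 74.15 m/s.
Δv₂ = v_c2 − v_a = 94.58 m/s.
Total Δv = Δv₁ + Δv₂ = 272.2 m/s.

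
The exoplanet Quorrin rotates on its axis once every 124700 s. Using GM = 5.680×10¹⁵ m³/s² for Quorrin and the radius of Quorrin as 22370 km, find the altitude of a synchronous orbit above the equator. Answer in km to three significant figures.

h_sync ≈ 1.08×10⁵ km

A synchronous orbit has period T, so by Kepler's third law a = (μT²/4π²)^(1/3).
μT²/4π² = 5.680×10¹⁵ × (1.247×10⁵)² / 39.48 = 2.237×10²⁴ m³.
a = 1.308×10⁸ m = 1.3079×10⁵ km.
Altitude h = a − R = 1.3079×10⁵ − 22370 = 1.0842×10⁵ km.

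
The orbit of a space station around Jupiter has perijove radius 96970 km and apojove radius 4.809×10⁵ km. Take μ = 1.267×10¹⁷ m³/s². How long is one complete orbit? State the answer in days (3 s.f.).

T ≈ 1.00 days

Semi-major axis a = (r_p + r_a)/2 = (96970 + 4.8090×10⁵)/2 = 2.8894×10⁵ km = 2.889×10⁸ m.
By Kepler's third law T = 2π√(a³/μ) = 2π × 1.380×10⁴ = 8.669×10⁴ s.
= 1.003 days.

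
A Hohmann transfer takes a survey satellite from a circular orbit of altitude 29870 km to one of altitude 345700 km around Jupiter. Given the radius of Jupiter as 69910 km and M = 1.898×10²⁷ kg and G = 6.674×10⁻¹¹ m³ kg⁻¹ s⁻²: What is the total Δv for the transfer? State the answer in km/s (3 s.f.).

μ = GM = 6.674×10⁻¹¹ × 1.898×10²⁷ = 1.267×10¹⁷ m³/s².
r₁ = 69910 + 29870 = 99780 km = 9.9780×10⁷ m.
r₂ = 69910 + 345700 = 415610 km = 4.1561×10⁸ m.
Transfer ellipse a_t = (r₁ + r₂)/2 = 2.577×10⁸ m.
At r₁: circular v_c1 = √(μ/r₁) = 35630 m/s; transfer-perijove v_p = √[μ(2/r₁ − 1/a_t)] = 45250 m/s.
Δv₁ = v_p − v_c1 = 9619 m/s.
At r₂: circular v_c2 = √(μ/r₂) = 17460 m/s; transfer-apojove v_a = √[μ(2/r₂ − 1/a_t)] = 10860 m/s.
Δv₂ = v_c2 − v_a = 6595 m/s.
Total Δv = Δv₁ + Δv₂ = 16210 m/s = 16.21 km/s.

Δv_total ≈ 16.2 km/s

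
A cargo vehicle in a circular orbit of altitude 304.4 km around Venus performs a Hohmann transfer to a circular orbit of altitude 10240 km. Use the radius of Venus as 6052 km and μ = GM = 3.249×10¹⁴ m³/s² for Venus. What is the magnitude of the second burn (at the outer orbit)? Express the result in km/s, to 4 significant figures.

Δv ≈ 1.120 km/s

r₁ = 6052 + 304.4 = 6356.4 km = 6.3564×10⁶ m.
r₂ = 6052 + 10240 = 16292 km = 1.6292×10⁷ m.
Transfer ellipse a_t = (r₁ + r₂)/2 = 1.132×10⁷ m.
At r₁: circular v_c1 = √(μ/r₁) = 7149 m/s; transfer-periapsis v_p = √[μ(2/r₁ − 1/a_t)] = 8575 m/s.
At r₂: circular v_c2 = √(μ/r₂) = 4466 m/s; transfer-apoapsis v_a = √[μ(2/r₂ − 1/a_t)] = 3346 m/s.
Δv₂ = v_c2 − v_a = 1120 m/s.
= 1.120 km/s.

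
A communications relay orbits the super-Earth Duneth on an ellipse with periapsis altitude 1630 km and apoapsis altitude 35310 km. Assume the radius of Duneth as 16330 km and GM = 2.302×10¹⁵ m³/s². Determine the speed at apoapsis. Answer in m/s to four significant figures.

r_p = 16330 + 1630 = 17960 km = 1.7960×10⁷ m.
r_a = 16330 + 35310 = 51640 km = 5.1640×10⁷ m.
Semi-major axis a = (r_p + r_a)/2 = 34800 km = 3.480×10⁷ m.
Vis-viva: v² = μ(2/r − 1/a) = 2.302×10¹⁵ × (3.873×10⁻⁸ − 2.874×10⁻⁸) = 2.301×10⁷ m²/s².
v = 4796 m/s.

v ≈ 4796 m/s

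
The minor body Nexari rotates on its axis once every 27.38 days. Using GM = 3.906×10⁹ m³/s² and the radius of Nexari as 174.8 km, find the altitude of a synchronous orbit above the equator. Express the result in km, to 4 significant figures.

T = 27.38 days = 2.366×10⁶ s.
A synchronous orbit has period T, so by Kepler's third law a = (μT²/4π²)^(1/3).
μT²/4π² = 3.906×10⁹ × (2.366×10⁶)² / 39.48 = 5.537×10²⁰ m³.
a = 8.211×10⁶ m = 8211.5 km.
Altitude h = a − R = 8211.5 − 174.8 = 8036.7 km.

h_sync ≈ 8037 km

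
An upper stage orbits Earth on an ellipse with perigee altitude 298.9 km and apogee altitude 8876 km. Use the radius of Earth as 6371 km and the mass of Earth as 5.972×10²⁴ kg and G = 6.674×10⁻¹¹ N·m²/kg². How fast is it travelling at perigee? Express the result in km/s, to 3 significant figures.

μ = GM = 6.674×10⁻¹¹ × 5.972×10²⁴ = 3.986×10¹⁴ m³/s².
r_p = 6371 + 298.9 = 6669.9 km = 6.6699×10⁶ m.
r_a = 6371 + 8876 = 15247 km = 1.5247×10⁷ m.
Semi-major axis a = (r_p + r_a)/2 = 10958 km = 1.096×10⁷ m.
Vis-viva: v² = μ(2/r − 1/a) = 3.986×10¹⁴ × (2.999×10⁻⁷ − 9.125×10⁻⁸) = 8.314×10⁷ m²/s².
v = 9118 m/s = 9.118 km/s.

v ≈ 9.12 km/s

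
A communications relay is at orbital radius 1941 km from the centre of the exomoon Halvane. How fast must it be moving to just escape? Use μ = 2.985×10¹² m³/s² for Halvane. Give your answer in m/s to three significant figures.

r = 1941 km = 1.941×10⁶ m.
Escape speed v_esc = √(2μ/r) = √(2 × 2.985×10¹² / 1.941×10⁶) = √(3.076×10⁶) = 1754 m/s.

v_esc ≈ 1750 m/s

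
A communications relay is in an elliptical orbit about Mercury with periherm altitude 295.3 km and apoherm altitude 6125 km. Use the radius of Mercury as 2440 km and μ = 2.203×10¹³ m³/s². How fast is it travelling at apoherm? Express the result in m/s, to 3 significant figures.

v ≈ 1120 m/s

r_p = 2440 + 295.3 = 2735.3 km = 2.7353×10⁶ m.
r_a = 2440 + 6125 = 8565.0 km = 8.5650×10⁶ m.
Semi-major axis a = (r_p + r_a)/2 = 5650.1 km = 5.650×10⁶ m.
Vis-viva: v² = μ(2/r − 1/a) = 2.203×10¹³ × (2.335×10⁻⁷ − 1.770×10⁻⁷) = 1.245×10⁶ m²/s².
v = 1116 m/s.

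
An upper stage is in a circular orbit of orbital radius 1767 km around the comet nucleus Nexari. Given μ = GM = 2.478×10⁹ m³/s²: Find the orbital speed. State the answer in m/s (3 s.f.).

r = 1767 km = 1.767×10⁶ m.
For a circular orbit v = √(μ/r) = √(2.478×10⁹ / 1.767×10⁶) = √(1.402×10³) = 37.45 m/s.

v ≈ 37.4 m/s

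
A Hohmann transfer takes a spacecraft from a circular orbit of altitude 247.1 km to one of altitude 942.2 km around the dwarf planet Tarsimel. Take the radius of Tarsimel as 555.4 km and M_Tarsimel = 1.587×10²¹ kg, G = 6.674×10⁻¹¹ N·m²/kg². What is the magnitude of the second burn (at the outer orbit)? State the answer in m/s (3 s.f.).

Δv ≈ 43.8 m/s

μ = GM = 6.674×10⁻¹¹ × 1.587×10²¹ = 1.059×10¹¹ m³/s².
r₁ = 555.4 + 247.1 = 802.50 km = 8.0250×10⁵ m.
r₂ = 555.4 + 942.2 = 1497.6 km = 1.4976×10⁶ m.
Transfer ellipse a_t = (r₁ + r₂)/2 = 1.150×10⁶ m.
At r₁: circular v_c1 = √(μ/r₁) = 363.3 m/s; transfer-periapsis v_p = √[μ(2/r₁ − 1/a_t)] = 414.6 m/s.
At r₂: circular v_c2 = √(μ/r₂) = 265.9 m/s; transfer-apoapsis v_a = √[μ(2/r₂ − 1/a_t)] = 222.2 m/s.
Δv₂ = v_c2 − v_a = 43.79 m/s.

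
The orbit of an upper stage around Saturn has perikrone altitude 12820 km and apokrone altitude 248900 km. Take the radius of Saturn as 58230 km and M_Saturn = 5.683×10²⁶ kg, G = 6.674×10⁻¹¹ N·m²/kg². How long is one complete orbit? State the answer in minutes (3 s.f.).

μ = GM = 6.674×10⁻¹¹ × 5.683×10²⁶ = 3.793×10¹⁶ m³/s².
r_p = 58230 + 12820 = 71050 km = 7.1050×10⁷ m.
r_a = 58230 + 248900 = 307130 km = 3.0713×10⁸ m.
Semi-major axis a = (r_p + r_a)/2 = (71050 + 3.0713×10⁵)/2 = 1.8909×10⁵ km = 1.891×10⁸ m.
By Kepler's third law T = 2π√(a³/μ) = 2π × 1.335×10⁴ = 8.389×10⁴ s.
= 1398 minutes.

T ≈ 1400 minutes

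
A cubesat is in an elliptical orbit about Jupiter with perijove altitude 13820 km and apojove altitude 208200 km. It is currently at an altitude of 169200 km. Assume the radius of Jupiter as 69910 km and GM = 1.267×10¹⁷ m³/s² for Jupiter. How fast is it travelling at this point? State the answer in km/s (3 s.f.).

v ≈ 19.0 km/s

r_p = 69910 + 13820 = 83730 km = 8.3730×10⁷ m.
r_a = 69910 + 208200 = 278110 km = 2.7811×10⁸ m.
r = 69910 + 169200 = 2.3911×10⁵ km = 2.391×10⁸ m.
Semi-major axis a = (r_p + r_a)/2 = 1.8092×10⁵ km = 1.809×10⁸ m.
Vis-viva: v² = μ(2/r − 1/a) = 1.267×10¹⁷ × (8.364×10⁻⁹ − 5.527×10⁻⁹) = 3.595×10⁸ m²/s².
v = 18960 m/s = 18.96 km/s.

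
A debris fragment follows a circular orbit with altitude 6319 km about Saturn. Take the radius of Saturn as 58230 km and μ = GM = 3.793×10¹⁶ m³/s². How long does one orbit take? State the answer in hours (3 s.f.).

r = 58230 + 6319 = 64549 km = 6.4549×10⁷ m.
Kepler's third law: T = 2π√(r³/μ) = 2π√((6.455×10⁷)³ / 3.793×10¹⁶).
r³/μ = 7.091×10⁶ s², so T = 2π × 2.663×10³ = 1.673×10⁴ s.
Converting: 1.673×10⁴ s ÷ 3600 = 4.648 hours.

T ≈ 4.65 hours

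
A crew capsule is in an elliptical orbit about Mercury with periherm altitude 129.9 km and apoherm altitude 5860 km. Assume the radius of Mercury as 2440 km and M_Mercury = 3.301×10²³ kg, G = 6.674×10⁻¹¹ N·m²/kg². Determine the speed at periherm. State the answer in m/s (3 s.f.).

μ = GM = 6.674×10⁻¹¹ × 3.301×10²³ = 2.203×10¹³ m³/s².
r_p = 2440 + 129.9 = 2569.9 km = 2.5699×10⁶ m.
r_a = 2440 + 5860 = 8300.0 km = 8.3000×10⁶ m.
Semi-major axis a = (r_p + r_a)/2 = 5434.9 km = 5.435×10⁶ m.
Vis-viva: v² = μ(2/r − 1/a) = 2.203×10¹³ × (7.782×10⁻⁷ − 1.840×10⁻⁷) = 1.309×10⁷ m²/s².
v = 3618 m/s.

v ≈ 3620 m/s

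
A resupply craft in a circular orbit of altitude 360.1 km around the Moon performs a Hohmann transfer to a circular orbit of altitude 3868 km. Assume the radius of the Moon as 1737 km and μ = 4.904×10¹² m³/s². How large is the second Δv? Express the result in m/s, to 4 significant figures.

r₁ = 1737 + 360.1 = 2097.1 km = 2.0971×10⁶ m.
r₂ = 1737 + 3868 = 5605.0 km = 5.6050×10⁶ m.
Transfer ellipse a_t = (r₁ + r₂)/2 = 3.851×10⁶ m.
At r₁: circular v_c1 = √(μ/r₁) = 1529 m/s; transfer-perilune v_p = √[μ(2/r₁ − 1/a_t)] = 1845 m/s.
At r₂: circular v_c2 = √(μ/r₂) = 935.4 m/s; transfer-apolune v_a = √[μ(2/r₂ − 1/a_t)] = 690.3 m/s.
Δv₂ = v_c2 − v_a = 245.1 m/s.

Δv ≈ 245.1 m/s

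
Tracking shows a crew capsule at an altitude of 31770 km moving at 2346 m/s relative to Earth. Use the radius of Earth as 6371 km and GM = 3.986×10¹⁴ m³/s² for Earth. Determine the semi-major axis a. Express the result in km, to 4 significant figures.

r = 6371 + 31770 = 38141 km = 3.814×10⁷ m.
Specific orbital energy ε = v²/2 − μ/r = (2346)²/2 − 3.986×10¹⁴/3.814×10⁷ = -7.699×10⁶ J/kg.
Since ε = −μ/(2a), a = −μ/(2ε) = 2.589×10⁷ m = 25887 km.

a ≈ 25890 km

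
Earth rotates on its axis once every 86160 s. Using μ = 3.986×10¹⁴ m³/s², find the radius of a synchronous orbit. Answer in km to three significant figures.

r_sync ≈ 42200 km

A synchronous orbit has period T, so by Kepler's third law a = (μT²/4π²)^(1/3).
μT²/4π² = 3.986×10¹⁴ × (8.616×10⁴)² / 39.48 = 7.495×10²² m³.
a = 4.216×10⁷ m = 42163 km.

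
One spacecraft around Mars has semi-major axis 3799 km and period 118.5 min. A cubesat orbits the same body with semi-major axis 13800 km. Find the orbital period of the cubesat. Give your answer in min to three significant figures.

T₂ ≈ 820 min

Kepler's third law: T² ∝ a³, so T₂ = T₁ (a₂/a₁)^(3/2).
a₂/a₁ = 3.633, (a₂/a₁)^(3/2) = 6.923.
T₂ = 118.5 × 6.923 = 820.4 min.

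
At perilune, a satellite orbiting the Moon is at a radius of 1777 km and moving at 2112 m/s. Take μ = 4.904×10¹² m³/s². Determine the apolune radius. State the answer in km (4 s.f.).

r_p = 1.777×10⁶ m.
Specific energy ε = v²/2 − μ/r = -5.294×10⁵ J/kg, so a = −μ/(2ε) = 4.631×10⁶ m.
The apsides satisfy r_p + r_a = 2a, so the apolune radius is 2a − r_p = 7.486×10⁶ m = 7485.7 km.

apolune radius ≈ 7486 km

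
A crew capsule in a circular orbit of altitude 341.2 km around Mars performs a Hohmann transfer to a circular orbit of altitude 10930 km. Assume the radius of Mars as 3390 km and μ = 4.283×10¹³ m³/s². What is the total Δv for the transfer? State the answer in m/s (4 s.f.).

Δv_total ≈ 1497 m/s

r₁ = 3390 + 341.2 = 3731.2 km = 3.7312×10⁶ m.
r₂ = 3390 + 10930 = 14320 km = 1.4320×10⁷ m.
Transfer ellipse a_t = (r₁ + r₂)/2 = 9.026×10⁶ m.
At r₁: circular v_c1 = √(μ/r₁) = 3388 m/s; transfer-periapsis v_p = √[μ(2/r₁ − 1/a_t)] = 4268 m/s.
Δv₁ = v_p − v_c1 = 879.5 m/s.
At r₂: circular v_c2 = √(μ/r₂) = 1729 m/s; transfer-apoapsis v_a = √[μ(2/r₂ − 1/a_t)] = 1112 m/s.
Δv₂ = v_c2 − v_a = 617.5 m/s.
Total Δv = Δv₁ + Δv₂ = 1497 m/s.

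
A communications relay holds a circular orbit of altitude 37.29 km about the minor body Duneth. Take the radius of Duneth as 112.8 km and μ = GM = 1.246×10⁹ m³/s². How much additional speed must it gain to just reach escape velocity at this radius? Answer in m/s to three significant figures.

r = 112.8 + 37.29 = 150.09 km = 1.5009×10⁵ m.
Circular speed v_c = √(μ/r) = 91.11 m/s.
Escape speed v_esc = √(2μ/r) = √2 × v_c = 128.9 m/s.
Δv = v_esc − v_c = 37.74 m/s.

Δv ≈ 37.7 m/s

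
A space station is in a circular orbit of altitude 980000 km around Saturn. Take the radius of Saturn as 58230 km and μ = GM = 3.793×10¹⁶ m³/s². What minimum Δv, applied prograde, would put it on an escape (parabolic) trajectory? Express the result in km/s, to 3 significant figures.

Δv ≈ 2.50 km/s

r = 58230 + 980000 = 1038200 km = 1.0382×10⁹ m.
Circular speed v_c = √(μ/r) = 6044 m/s.
Escape speed v_esc = √(2μ/r) = √2 × v_c = 8548 m/s.
Δv = v_esc − v_c = 2504 m/s = 2.504 km/s.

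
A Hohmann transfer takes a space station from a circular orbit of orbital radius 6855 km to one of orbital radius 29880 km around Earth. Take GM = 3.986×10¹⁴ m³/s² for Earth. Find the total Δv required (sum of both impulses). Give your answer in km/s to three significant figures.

Δv_total ≈ 3.52 km/s

r₁ = 6855 km = 6.855×10⁶ m.
r₂ = 29880 km = 2.988×10⁷ m.
Transfer ellipse a_t = (r₁ + r₂)/2 = 1.837×10⁷ m.
At r₁: circular v_c1 = √(μ/r₁) = 7625 m/s; transfer-perigee v_p = √[μ(2/r₁ − 1/a_t)] = 9726 m/s.
Δv₁ = v_p − v_c1 = 2100 m/s.
At r₂: circular v_c2 = √(μ/r₂) = 3652 m/s; transfer-apogee v_a = √[μ(2/r₂ − 1/a_t)] = 2231 m/s.
Δv₂ = v_c2 − v_a = 1421 m/s.
Total Δv = Δv₁ + Δv₂ = 3522 m/s = 3.522 km/s.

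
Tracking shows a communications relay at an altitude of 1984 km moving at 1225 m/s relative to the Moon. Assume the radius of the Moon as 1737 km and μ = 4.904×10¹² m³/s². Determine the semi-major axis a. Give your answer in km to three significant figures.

r = 1737 + 1984 = 3721.0 km = 3.721×10⁶ m.
Specific orbital energy ε = v²/2 − μ/r = (1225)²/2 − 4.904×10¹²/3.721×10⁶ = -5.676×10⁵ J/kg.
Since ε = −μ/(2a), a = −μ/(2ε) = 4.320×10⁶ m = 4319.8 km.

a ≈ 4320 km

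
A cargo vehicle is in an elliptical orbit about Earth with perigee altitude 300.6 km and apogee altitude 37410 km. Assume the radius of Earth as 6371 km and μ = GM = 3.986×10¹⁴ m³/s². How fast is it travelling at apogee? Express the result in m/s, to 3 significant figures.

r_p = 6371 + 300.6 = 6671.6 km = 6.6716×10⁶ m.
r_a = 6371 + 37410 = 43781 km = 4.3781×10⁷ m.
Semi-major axis a = (r_p + r_a)/2 = 25226 km = 2.523×10⁷ m.
Vis-viva: v² = μ(2/r − 1/a) = 3.986×10¹⁴ × (4.568×10⁻⁸ − 3.964×10⁻⁸) = 2.408×10⁶ m²/s².
v = 1552 m/s.

v ≈ 1550 m/s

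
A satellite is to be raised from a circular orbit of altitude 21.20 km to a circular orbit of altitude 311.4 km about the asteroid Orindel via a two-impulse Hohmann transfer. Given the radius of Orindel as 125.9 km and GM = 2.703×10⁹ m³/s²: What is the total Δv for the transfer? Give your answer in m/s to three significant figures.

r₁ = 125.9 + 21.20 = 147.10 km = 1.4710×10⁵ m.
r₂ = 125.9 + 311.4 = 437.30 km = 4.3730×10⁵ m.
Transfer ellipse a_t = (r₁ + r₂)/2 = 2.922×10⁵ m.
At r₁: circular v_c1 = √(μ/r₁) = 135.6 m/s; transfer-periapsis v_p = √[μ(2/r₁ − 1/a_t)] = 165.8 m/s.
Δv₁ = v_p − v_c1 = 30.28 m/s.
At r₂: circular v_c2 = √(μ/r₂) = 78.62 m/s; transfer-apoapsis v_a = √[μ(2/r₂ − 1/a_t)] = 55.78 m/s.
Δv₂ = v_c2 − v_a = 22.84 m/s.
Total Δv = Δv₁ + Δv₂ = 53.11 m/s.

Δv_total ≈ 53.1 m/s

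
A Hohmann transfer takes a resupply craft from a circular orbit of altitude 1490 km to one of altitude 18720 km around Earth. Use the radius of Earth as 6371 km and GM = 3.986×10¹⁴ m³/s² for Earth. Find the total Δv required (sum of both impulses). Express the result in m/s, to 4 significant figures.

Δv_total ≈ 2899 m/s

r₁ = 6371 + 1490 = 7861.0 km = 7.8610×10⁶ m.
r₂ = 6371 + 18720 = 25091 km = 2.5091×10⁷ m.
Transfer ellipse a_t = (r₁ + r₂)/2 = 1.648×10⁷ m.
At r₁: circular v_c1 = √(μ/r₁) = 7121 m/s; transfer-perigee v_p = √[μ(2/r₁ − 1/a_t)] = 8787 m/s.
Δv₁ = v_p − v_c1 = 1667 m/s.
At r₂: circular v_c2 = √(μ/r₂) = 3986 m/s; transfer-apogee v_a = √[μ(2/r₂ − 1/a_t)] = 2753 m/s.
Δv₂ = v_c2 − v_a = 1233 m/s.
Total Δv = Δv₁ + Δv₂ = 2899 m/s.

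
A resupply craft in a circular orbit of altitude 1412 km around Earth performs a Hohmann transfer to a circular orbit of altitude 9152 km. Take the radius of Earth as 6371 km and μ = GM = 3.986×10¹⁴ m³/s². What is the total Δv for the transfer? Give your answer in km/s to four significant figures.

Δv_total ≈ 2.029 km/s

r₁ = 6371 + 1412 = 7783.0 km = 7.7830×10⁶ m.
r₂ = 6371 + 9152 = 15523 km = 1.5523×10⁷ m.
Transfer ellipse a_t = (r₁ + r₂)/2 = 1.165×10⁷ m.
At r₁: circular v_c1 = √(μ/r₁) = 7156 m/s; transfer-perigee v_p = √[μ(2/r₁ − 1/a_t)] = 8260 m/s.
Δv₁ = v_p − v_c1 = 1103 m/s.
At r₂: circular v_c2 = √(μ/r₂) = 5067 m/s; transfer-apogee v_a = √[μ(2/r₂ − 1/a_t)] = 4141 m/s.
Δv₂ = v_c2 − v_a = 926.1 m/s.
Total Δv = Δv₁ + Δv₂ = 2029 m/s = 2.029 km/s.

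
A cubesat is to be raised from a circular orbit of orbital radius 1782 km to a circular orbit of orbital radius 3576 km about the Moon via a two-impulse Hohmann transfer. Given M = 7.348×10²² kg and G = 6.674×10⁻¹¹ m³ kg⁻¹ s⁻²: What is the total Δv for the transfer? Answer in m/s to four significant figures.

μ = GM = 6.674×10⁻¹¹ × 7.348×10²² = 4.904×10¹² m³/s².
r₁ = 1782 km = 1.782×10⁶ m.
r₂ = 3576 km = 3.576×10⁶ m.
Transfer ellipse a_t = (r₁ + r₂)/2 = 2.679×10⁶ m.
At r₁: circular v_c1 = √(μ/r₁) = 1659 m/s; transfer-perilune v_p = √[μ(2/r₁ − 1/a_t)] = 1917 m/s.
Δv₁ = v_p − v_c1 = 257.7 m/s.
At r₂: circular v_c2 = √(μ/r₂) = 1171 m/s; transfer-apolune v_a = √[μ(2/r₂ − 1/a_t)] = 955.1 m/s.
Δv₂ = v_c2 − v_a = 216.0 m/s.
Total Δv = Δv₁ + Δv₂ = 473.7 m/s.

Δv_total ≈ 473.7 m/s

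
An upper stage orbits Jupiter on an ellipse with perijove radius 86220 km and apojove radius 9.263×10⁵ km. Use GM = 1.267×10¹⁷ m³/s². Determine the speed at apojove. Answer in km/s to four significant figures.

Semi-major axis a = (r_p + r_a)/2 = 5.0626×10⁵ km = 5.063×10⁸ m.
Vis-viva: v² = μ(2/r − 1/a) = 1.267×10¹⁷ × (2.159×10⁻⁹ − 1.975×10⁻⁹) = 2.329×10⁷ m²/s².
v = 4826 m/s = 4.826 km/s.

v ≈ 4.826 km/s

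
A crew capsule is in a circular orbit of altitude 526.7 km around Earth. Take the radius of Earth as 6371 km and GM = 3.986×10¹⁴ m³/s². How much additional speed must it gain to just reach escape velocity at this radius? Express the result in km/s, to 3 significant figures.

Δv ≈ 3.15 km/s

r = 6371 + 526.7 = 6897.7 km = 6.8977×10⁶ m.
Circular speed v_c = √(μ/r) = 7602 m/s.
Escape speed v_esc = √(2μ/r) = √2 × v_c = 10750 m/s.
Δv = v_esc − v_c = 3149 m/s = 3.149 km/s.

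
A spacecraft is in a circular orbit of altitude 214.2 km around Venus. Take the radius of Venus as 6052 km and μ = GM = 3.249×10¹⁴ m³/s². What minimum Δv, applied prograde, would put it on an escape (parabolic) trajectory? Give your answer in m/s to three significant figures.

r = 6052 + 214.2 = 6266.2 km = 6.2662×10⁶ m.
Circular speed v_c = √(μ/r) = 7201 m/s.
Escape speed v_esc = √(2μ/r) = √2 × v_c = 10180 m/s.
Δv = v_esc − v_c = 2983 m/s.

Δv ≈ 2980 m/s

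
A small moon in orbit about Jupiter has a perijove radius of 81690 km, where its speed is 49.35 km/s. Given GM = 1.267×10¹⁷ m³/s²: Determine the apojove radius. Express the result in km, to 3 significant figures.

apojove radius ≈ 2.98×10⁵ km

r_p = 8.169×10⁷ m.
Specific energy ε = v²/2 − μ/r = -3.333×10⁸ J/kg, so a = −μ/(2ε) = 1.901×10⁸ m.
The apsides satisfy r_p + r_a = 2a, so the apojove radius is 2a − r_p = 2.985×10⁸ m = 2.9848×10⁵ km.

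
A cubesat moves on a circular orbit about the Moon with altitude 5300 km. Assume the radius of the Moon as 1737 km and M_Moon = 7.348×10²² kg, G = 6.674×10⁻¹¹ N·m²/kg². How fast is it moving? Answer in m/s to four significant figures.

μ = GM = 6.674×10⁻¹¹ × 7.348×10²² = 4.904×10¹² m³/s².
r = 1737 + 5300 = 7037.0 km = 7.0370×10⁶ m.
For a circular orbit v = √(μ/r) = √(4.904×10¹² / 7.037×10⁶) = √(6.969×10⁵) = 834.8 m/s.

v ≈ 834.8 m/s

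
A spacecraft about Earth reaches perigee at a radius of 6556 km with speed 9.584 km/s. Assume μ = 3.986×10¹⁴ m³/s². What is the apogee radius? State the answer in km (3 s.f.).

r_p = 6.556×10⁶ m.
Specific energy ε = v²/2 − μ/r = -1.487×10⁷ J/kg, so a = −μ/(2ε) = 1.340×10⁷ m.
The apsides satisfy r_p + r_a = 2a, so the apogee radius is 2a − r_p = 2.024×10⁷ m = 20245 km.

apogee radius ≈ 20200 km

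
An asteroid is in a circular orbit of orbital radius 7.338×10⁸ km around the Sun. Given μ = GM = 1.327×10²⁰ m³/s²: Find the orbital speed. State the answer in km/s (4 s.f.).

r = 7.338×10⁸ km = 7.338×10¹¹ m.
For a circular orbit v = √(μ/r) = √(1.327×10²⁰ / 7.338×10¹¹) = √(1.808×10⁸) = 13450 m/s.
That is 13.45 km/s.

v ≈ 13.45 km/s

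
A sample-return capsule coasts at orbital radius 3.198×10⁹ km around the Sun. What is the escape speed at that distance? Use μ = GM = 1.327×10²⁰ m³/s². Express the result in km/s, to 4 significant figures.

r = 3.198×10⁹ km = 3.198×10¹² m.
Escape speed v_esc = √(2μ/r) = √(2 × 1.327×10²⁰ / 3.198×10¹²) = √(8.299×10⁷) = 9110 m/s.
= 9.110 km/s.

v_esc ≈ 9.110 km/s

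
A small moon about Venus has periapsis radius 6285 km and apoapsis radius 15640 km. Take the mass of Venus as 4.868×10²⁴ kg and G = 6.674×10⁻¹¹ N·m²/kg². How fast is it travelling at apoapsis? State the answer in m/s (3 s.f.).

μ = GM = 6.674×10⁻¹¹ × 4.868×10²⁴ = 3.249×10¹⁴ m³/s².
Semi-major axis a = (r_p + r_a)/2 = 10962 km = 1.096×10⁷ m.
Vis-viva: v² = μ(2/r − 1/a) = 3.249×10¹⁴ × (1.279×10⁻⁷ − 9.122×10⁻⁸) = 1.191×10⁷ m²/s².
v = 3451 m/s.

v ≈ 3450 m/s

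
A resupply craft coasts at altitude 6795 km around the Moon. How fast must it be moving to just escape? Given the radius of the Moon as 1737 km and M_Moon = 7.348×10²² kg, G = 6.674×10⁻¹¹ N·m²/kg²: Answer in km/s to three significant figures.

μ = GM = 6.674×10⁻¹¹ × 7.348×10²² = 4.904×10¹² m³/s².
r = 1737 + 6795 = 8532.0 km = 8.5320×10⁶ m.
Escape speed v_esc = √(2μ/r) = √(2 × 4.904×10¹² / 8.532×10⁶) = √(1.150×10⁶) = 1072 m/s.
= 1.072 km/s.

v_esc ≈ 1.07 km/s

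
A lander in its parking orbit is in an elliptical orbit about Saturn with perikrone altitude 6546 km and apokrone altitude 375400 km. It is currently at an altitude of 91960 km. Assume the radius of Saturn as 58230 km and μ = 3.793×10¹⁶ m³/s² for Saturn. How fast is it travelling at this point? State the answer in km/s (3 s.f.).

r_p = 58230 + 6546 = 64776 km = 6.4776×10⁷ m.
r_a = 58230 + 375400 = 433630 km = 4.3363×10⁸ m.
r = 58230 + 91960 = 1.5019×10⁵ km = 1.502×10⁸ m.
Semi-major axis a = (r_p + r_a)/2 = 2.4920×10⁵ km = 2.492×10⁸ m.
Vis-viva: v² = μ(2/r − 1/a) = 3.793×10¹⁶ × (1.332×10⁻⁸ − 4.013×10⁻⁹) = 3.529×10⁸ m²/s².
v = 18790 m/s = 18.79 km/s.

v ≈ 18.8 km/s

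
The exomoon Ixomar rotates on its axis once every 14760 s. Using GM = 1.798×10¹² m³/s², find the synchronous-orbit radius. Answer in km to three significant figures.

r_sync ≈ 2150 km

A synchronous orbit has period T, so by Kepler's third law a = (μT²/4π²)^(1/3).
μT²/4π² = 1.798×10¹² × (1.476×10⁴)² / 39.48 = 9.922×10¹⁸ m³.
a = 2.149×10⁶ m = 2148.8 km.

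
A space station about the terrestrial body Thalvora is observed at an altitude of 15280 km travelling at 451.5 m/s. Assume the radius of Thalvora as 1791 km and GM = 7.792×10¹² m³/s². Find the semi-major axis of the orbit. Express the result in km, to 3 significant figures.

r = 1791 + 15280 = 17071 km = 1.707×10⁷ m.
Vis-viva rearranged: 1/a = 2/r − v²/μ = 1.172×10⁻⁷ − 2.616×10⁻⁸ = 9.100×10⁻⁸ m⁻¹.
a = 1.099×10⁷ m = 10989 km.

a ≈ 11000 km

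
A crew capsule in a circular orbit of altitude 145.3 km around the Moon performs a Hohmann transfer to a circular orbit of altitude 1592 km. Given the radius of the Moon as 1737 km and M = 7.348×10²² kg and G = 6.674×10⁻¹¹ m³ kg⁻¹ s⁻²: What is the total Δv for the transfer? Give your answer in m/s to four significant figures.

μ = GM = 6.674×10⁻¹¹ × 7.348×10²² = 4.904×10¹² m³/s².
r₁ = 1737 + 145.3 = 1882.3 km = 1.8823×10⁶ m.
r₂ = 1737 + 1592 = 3329.0 km = 3.3290×10⁶ m.
Transfer ellipse a_t = (r₁ + r₂)/2 = 2.606×10⁶ m.
At r₁: circular v_c1 = √(μ/r₁) = 1614 m/s; transfer-perilune v_p = √[μ(2/r₁ − 1/a_t)] = 1824 m/s.
Δv₁ = v_p − v_c1 = 210.3 m/s.
At r₂: circular v_c2 = √(μ/r₂) = 1214 m/s; transfer-apolune v_a = √[μ(2/r₂ − 1/a_t)] = 1032 m/s.
Δv₂ = v_c2 − v_a = 182.1 m/s.
Total Δv = Δv₁ + Δv₂ = 392.5 m/s.

Δv_total ≈ 392.5 m/s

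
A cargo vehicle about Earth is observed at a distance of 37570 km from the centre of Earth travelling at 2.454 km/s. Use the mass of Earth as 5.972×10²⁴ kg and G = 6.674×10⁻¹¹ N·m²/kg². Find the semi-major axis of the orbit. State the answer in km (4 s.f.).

a ≈ 26230 km

μ = GM = 6.674×10⁻¹¹ × 5.972×10²⁴ = 3.986×10¹⁴ m³/s².
r = 3.757×10⁷ m.
Vis-viva rearranged: 1/a = 2/r − v²/μ = 5.323×10⁻⁸ − 1.511×10⁻⁸ = 3.812×10⁻⁸ m⁻¹.
a = 2.623×10⁷ m = 26230 km.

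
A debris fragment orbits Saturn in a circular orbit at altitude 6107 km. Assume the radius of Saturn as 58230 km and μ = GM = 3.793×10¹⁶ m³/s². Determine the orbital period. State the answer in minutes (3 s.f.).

r = 58230 + 6107 = 64337 km = 6.4337×10⁷ m.
Kepler's third law: T = 2π√(r³/μ) = 2π√((6.434×10⁷)³ / 3.793×10¹⁶).
r³/μ = 7.021×10⁶ s², so T = 2π × 2.650×10³ = 1.665×10⁴ s.
Converting: 1.665×10⁴ s ÷ 60.00 = 277.5 minutes.

T ≈ 277 minutes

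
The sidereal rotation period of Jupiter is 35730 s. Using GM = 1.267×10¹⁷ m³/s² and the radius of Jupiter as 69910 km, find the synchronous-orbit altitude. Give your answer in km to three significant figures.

A synchronous orbit has period T, so by Kepler's third law a = (μT²/4π²)^(1/3).
μT²/4π² = 1.267×10¹⁷ × (3.573×10⁴)² / 39.48 = 4.097×10²⁴ m³.
a = 1.600×10⁸ m = 1.6002×10⁵ km.
Altitude h = a − R = 1.6002×10⁵ − 69910 = 90105 km.

h_sync ≈ 90100 km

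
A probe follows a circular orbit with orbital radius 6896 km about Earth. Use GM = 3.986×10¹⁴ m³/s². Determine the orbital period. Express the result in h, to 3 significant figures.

r = 6896 km = 6.896×10⁶ m.
Kepler's third law: T = 2π√(r³/μ) = 2π√((6.896×10⁶)³ / 3.986×10¹⁴).
r³/μ = 8.227×10⁵ s², so T = 2π × 9.070×10² = 5.699×10³ s.
Converting: 5.699×10³ s ÷ 3600 = 1.583 h.

T ≈ 1.58 h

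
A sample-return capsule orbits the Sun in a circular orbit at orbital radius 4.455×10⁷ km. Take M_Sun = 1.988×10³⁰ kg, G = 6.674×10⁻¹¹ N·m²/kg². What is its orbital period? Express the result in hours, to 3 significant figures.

T ≈ 1420 hours

μ = GM = 6.674×10⁻¹¹ × 1.988×10³⁰ = 1.327×10²⁰ m³/s².
r = 4.455×10⁷ km = 4.455×10¹⁰ m.
Kepler's third law: T = 2π√(r³/μ) = 2π√((4.455×10¹⁰)³ / 1.327×10²⁰).
r³/μ = 6.664×10¹¹ s², so T = 2π × 8.163×10⁵ = 5.129×10⁶ s.
Converting: 5.129×10⁶ s ÷ 3600 = 1425 hours.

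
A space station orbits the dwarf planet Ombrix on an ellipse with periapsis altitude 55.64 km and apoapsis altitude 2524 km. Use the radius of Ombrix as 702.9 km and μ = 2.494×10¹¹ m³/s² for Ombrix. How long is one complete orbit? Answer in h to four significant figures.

T ≈ 9.831 h

r_p = 702.9 + 55.64 = 758.54 km = 7.5854×10⁵ m.
r_a = 702.9 + 2524 = 3226.9 km = 3.2269×10⁶ m.
Semi-major axis a = (r_p + r_a)/2 = (758.54 + 3226.9)/2 = 1992.7 km = 1.993×10⁶ m.
By Kepler's third law T = 2π√(a³/μ) = 2π × 5.633×10³ = 3.539×10⁴ s.
= 9.831 h.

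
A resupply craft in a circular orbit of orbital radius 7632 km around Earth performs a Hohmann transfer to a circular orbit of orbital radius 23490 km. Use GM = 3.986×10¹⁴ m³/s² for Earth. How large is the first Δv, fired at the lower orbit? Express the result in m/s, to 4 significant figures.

Δv ≈ 1652 m/s

r₁ = 7632 km = 7.632×10⁶ m.
r₂ = 23490 km = 2.349×10⁷ m.
Transfer ellipse a_t = (r₁ + r₂)/2 = 1.556×10⁷ m.
At r₁: circular v_c1 = √(μ/r₁) = 7227 m/s; transfer-perigee v_p = √[μ(2/r₁ − 1/a_t)] = 8879 m/s.
Δv₁ = v_p − v_c1 = 1652 m/s.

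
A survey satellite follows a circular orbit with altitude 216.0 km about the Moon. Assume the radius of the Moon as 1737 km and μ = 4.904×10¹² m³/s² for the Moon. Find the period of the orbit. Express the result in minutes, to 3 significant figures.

r = 1737 + 216.0 = 1953.0 km = 1.9530×10⁶ m.
Kepler's third law: T = 2π√(r³/μ) = 2π√((1.953×10⁶)³ / 4.904×10¹²).
r³/μ = 1.519×10⁶ s², so T = 2π × 1.232×10³ = 7.744×10³ s.
Converting: 7.744×10³ s ÷ 60.00 = 129.1 minutes.

T ≈ 129 minutes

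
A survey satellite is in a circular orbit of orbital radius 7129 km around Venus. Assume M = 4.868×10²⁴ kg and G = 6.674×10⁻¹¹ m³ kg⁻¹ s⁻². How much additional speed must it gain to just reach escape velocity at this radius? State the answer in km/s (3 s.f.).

Δv ≈ 2.80 km/s

μ = GM = 6.674×10⁻¹¹ × 4.868×10²⁴ = 3.249×10¹⁴ m³/s².
r = 7129 km = 7.129×10⁶ m.
Circular speed v_c = √(μ/r) = 6751 m/s.
Escape speed v_esc = √(2μ/r) = √2 × v_c = 9547 m/s.
Δv = v_esc − v_c = 2796 m/s = 2.796 km/s.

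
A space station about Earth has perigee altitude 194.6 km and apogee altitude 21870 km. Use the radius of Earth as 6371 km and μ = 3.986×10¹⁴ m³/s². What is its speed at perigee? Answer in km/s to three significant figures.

r_p = 6371 + 194.6 = 6565.6 km = 6.5656×10⁶ m.
r_a = 6371 + 21870 = 28241 km = 2.8241×10⁷ m.
Semi-major axis a = (r_p + r_a)/2 = 17403 km = 1.740×10⁷ m.
Vis-viva: v² = μ(2/r − 1/a) = 3.986×10¹⁴ × (3.046×10⁻⁷ − 5.746×10⁻⁸) = 9.852×10⁷ m²/s².
v = 9926 m/s = 9.926 km/s.

v ≈ 9.93 km/s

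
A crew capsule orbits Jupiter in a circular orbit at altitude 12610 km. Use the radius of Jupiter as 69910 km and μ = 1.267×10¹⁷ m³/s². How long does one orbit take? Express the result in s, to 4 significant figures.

T ≈ 13230 s

r = 69910 + 12610 = 82520 km = 8.2520×10⁷ m.
Kepler's third law: T = 2π√(r³/μ) = 2π√((8.252×10⁷)³ / 1.267×10¹⁷).
r³/μ = 4.435×10⁶ s², so T = 2π × 2.106×10³ = 1.323×10⁴ s.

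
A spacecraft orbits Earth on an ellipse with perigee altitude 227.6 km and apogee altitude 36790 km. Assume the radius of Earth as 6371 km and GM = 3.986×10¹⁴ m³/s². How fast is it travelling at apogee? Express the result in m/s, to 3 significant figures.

v ≈ 1570 m/s

r_p = 6371 + 227.6 = 6598.6 km = 6.5986×10⁶ m.
r_a = 6371 + 36790 = 43161 km = 4.3161×10⁷ m.
Semi-major axis a = (r_p + r_a)/2 = 24880 km = 2.488×10⁷ m.
Vis-viva: v² = μ(2/r − 1/a) = 3.986×10¹⁴ × (4.634×10⁻⁸ − 4.019×10⁻⁸) = 2.449×10⁶ m²/s².
v = 1565 m/s.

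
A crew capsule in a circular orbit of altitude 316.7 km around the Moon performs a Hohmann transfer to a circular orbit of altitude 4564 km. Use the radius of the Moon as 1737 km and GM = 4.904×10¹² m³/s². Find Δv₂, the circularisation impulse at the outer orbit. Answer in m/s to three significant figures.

r₁ = 1737 + 316.7 = 2053.7 km = 2.0537×10⁶ m.
r₂ = 1737 + 4564 = 6301.0 km = 6.3010×10⁶ m.
Transfer ellipse a_t = (r₁ + r₂)/2 = 4.177×10⁶ m.
At r₁: circular v_c1 = √(μ/r₁) = 1545 m/s; transfer-perilune v_p = √[μ(2/r₁ − 1/a_t)] = 1898 m/s.
At r₂: circular v_c2 = √(μ/r₂) = 882.2 m/s; transfer-apolune v_a = √[μ(2/r₂ − 1/a_t)] = 618.6 m/s.
Δv₂ = v_c2 − v_a = 263.6 m/s.

Δv ≈ 264 m/s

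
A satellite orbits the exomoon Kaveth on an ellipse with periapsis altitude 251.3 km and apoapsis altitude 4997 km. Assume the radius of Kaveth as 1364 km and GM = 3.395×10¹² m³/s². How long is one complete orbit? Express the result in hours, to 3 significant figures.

T ≈ 7.54 hours

r_p = 1364 + 251.3 = 1615.3 km = 1.6153×10⁶ m.
r_a = 1364 + 4997 = 6361.0 km = 6.3610×10⁶ m.
Semi-major axis a = (r_p + r_a)/2 = (1615.3 + 6361.0)/2 = 3988.2 km = 3.988×10⁶ m.
By Kepler's third law T = 2π√(a³/μ) = 2π × 4.323×10³ = 2.716×10⁴ s.
= 7.544 hours.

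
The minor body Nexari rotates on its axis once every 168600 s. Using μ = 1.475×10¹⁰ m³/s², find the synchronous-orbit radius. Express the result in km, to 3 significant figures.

r_sync ≈ 2200 km

A synchronous orbit has period T, so by Kepler's third law a = (μT²/4π²)^(1/3).
μT²/4π² = 1.475×10¹⁰ × (1.686×10⁵)² / 39.48 = 1.062×10¹⁹ m³.
a = 2.198×10⁶ m = 2198.1 km.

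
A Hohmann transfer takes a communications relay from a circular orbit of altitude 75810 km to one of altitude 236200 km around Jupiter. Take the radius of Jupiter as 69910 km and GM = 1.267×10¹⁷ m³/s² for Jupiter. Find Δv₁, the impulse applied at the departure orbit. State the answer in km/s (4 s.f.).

Δv ≈ 4.837 km/s

r₁ = 69910 + 75810 = 145720 km = 1.4572×10⁸ m.
r₂ = 69910 + 236200 = 306110 km = 3.0611×10⁸ m.
Transfer ellipse a_t = (r₁ + r₂)/2 = 2.259×10⁸ m.
At r₁: circular v_c1 = √(μ/r₁) = 29490 m/s; transfer-perijove v_p = √[μ(2/r₁ − 1/a_t)] = 34320 m/s.
Δv₁ = v_p − v_c1 = 4837 m/s.
= 4.837 km/s.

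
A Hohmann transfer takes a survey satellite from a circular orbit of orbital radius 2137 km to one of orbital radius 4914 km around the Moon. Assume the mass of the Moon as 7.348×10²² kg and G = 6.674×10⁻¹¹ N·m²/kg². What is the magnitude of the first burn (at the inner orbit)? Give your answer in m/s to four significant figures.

μ = GM = 6.674×10⁻¹¹ × 7.348×10²² = 4.904×10¹² m³/s².
r₁ = 2137 km = 2.137×10⁶ m.
r₂ = 4914 km = 4.914×10⁶ m.
Transfer ellipse a_t = (r₁ + r₂)/2 = 3.526×10⁶ m.
At r₁: circular v_c1 = √(μ/r₁) = 1515 m/s; transfer-perilune v_p = √[μ(2/r₁ − 1/a_t)] = 1788 m/s.
Δv₁ = v_p − v_c1 = 273.6 m/s.

Δv ≈ 273.6 m/s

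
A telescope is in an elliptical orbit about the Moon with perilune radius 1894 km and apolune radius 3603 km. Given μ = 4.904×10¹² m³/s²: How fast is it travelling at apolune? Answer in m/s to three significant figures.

v ≈ 968 m/s

Semi-major axis a = (r_p + r_a)/2 = 2748.5 km = 2.748×10⁶ m.
Vis-viva: v² = μ(2/r − 1/a) = 4.904×10¹² × (5.551×10⁻⁷ − 3.638×10⁻⁷) = 9.379×10⁵ m²/s².
v = 968.5 m/s.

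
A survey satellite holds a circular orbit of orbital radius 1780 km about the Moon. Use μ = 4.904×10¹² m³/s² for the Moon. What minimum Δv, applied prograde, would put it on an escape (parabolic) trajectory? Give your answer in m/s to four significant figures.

Δv ≈ 687.5 m/s

r = 1780 km = 1.780×10⁶ m.
Circular speed v_c = √(μ/r) = 1660 m/s.
Escape speed v_esc = √(2μ/r) = √2 × v_c = 2347 m/s.
Δv = v_esc − v_c = 687.5 m/s.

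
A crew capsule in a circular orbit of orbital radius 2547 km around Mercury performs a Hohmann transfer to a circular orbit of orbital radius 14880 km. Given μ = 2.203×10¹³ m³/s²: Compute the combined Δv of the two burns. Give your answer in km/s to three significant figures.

Δv_total ≈ 1.46 km/s

r₁ = 2547 km = 2.547×10⁶ m.
r₂ = 14880 km = 1.488×10⁷ m.
Transfer ellipse a_t = (r₁ + r₂)/2 = 8.714×10⁶ m.
At r₁: circular v_c1 = √(μ/r₁) = 2941 m/s; transfer-periherm v_p = √[μ(2/r₁ − 1/a_t)] = 3843 m/s.
Δv₁ = v_p − v_c1 = 902.3 m/s.
At r₂: circular v_c2 = √(μ/r₂) = 1217 m/s; transfer-apoherm v_a = √[μ(2/r₂ − 1/a_t)] = 657.8 m/s.
Δv₂ = v_c2 − v_a = 558.9 m/s.
Total Δv = Δv₁ + Δv₂ = 1461 m/s = 1.461 km/s.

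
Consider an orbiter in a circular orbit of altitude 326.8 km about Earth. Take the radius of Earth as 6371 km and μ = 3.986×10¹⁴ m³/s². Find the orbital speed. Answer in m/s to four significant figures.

r = 6371 + 326.8 = 6697.8 km = 6.6978×10⁶ m.
For a circular orbit v = √(μ/r) = √(3.986×10¹⁴ / 6.698×10⁶) = √(5.951×10⁷) = 7714 m/s.

v ≈ 7714 m/s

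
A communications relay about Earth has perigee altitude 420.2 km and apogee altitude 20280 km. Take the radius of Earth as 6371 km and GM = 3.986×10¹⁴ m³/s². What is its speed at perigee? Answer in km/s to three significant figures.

v ≈ 9.67 km/s

r_p = 6371 + 420.2 = 6791.2 km = 6.7912×10⁶ m.
r_a = 6371 + 20280 = 26651 km = 2.6651×10⁷ m.
Semi-major axis a = (r_p + r_a)/2 = 16721 km = 1.672×10⁷ m.
Vis-viva: v² = μ(2/r − 1/a) = 3.986×10¹⁴ × (2.945×10⁻⁷ − 5.980×10⁻⁸) = 9.355×10⁷ m²/s².
v = 9672 m/s = 9.672 km/s.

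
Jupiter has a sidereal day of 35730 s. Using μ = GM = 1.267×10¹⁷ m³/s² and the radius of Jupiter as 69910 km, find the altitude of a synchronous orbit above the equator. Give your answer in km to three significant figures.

A synchronous orbit has period T, so by Kepler's third law a = (μT²/4π²)^(1/3).
μT²/4π² = 1.267×10¹⁷ × (3.573×10⁴)² / 39.48 = 4.097×10²⁴ m³.
a = 1.600×10⁸ m = 1.6002×10⁵ km.
Altitude h = a − R = 1.6002×10⁵ − 69910 = 90105 km.

h_sync ≈ 90100 km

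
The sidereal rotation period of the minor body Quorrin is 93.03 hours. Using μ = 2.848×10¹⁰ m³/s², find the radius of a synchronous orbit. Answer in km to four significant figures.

r_sync ≈ 4325 km

T = 93.03 hours = 3.349×10⁵ s.
A synchronous orbit has period T, so by Kepler's third law a = (μT²/4π²)^(1/3).
μT²/4π² = 2.848×10¹⁰ × (3.349×10⁵)² / 39.48 = 8.092×10¹⁹ m³.
a = 4.325×10⁶ m = 4325.2 km.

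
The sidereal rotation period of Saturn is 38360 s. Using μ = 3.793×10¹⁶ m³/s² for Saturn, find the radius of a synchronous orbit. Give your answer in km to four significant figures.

r_sync ≈ 1.122×10⁵ km

A synchronous orbit has period T, so by Kepler's third law a = (μT²/4π²)^(1/3).
μT²/4π² = 3.793×10¹⁶ × (3.836×10⁴)² / 39.48 = 1.414×10²⁴ m³.
a = 1.122×10⁸ m = 1.1223×10⁵ km.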